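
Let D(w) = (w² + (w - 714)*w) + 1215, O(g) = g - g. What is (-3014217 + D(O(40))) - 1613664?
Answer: -4626666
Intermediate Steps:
O(g) = 0
D(w) = 1215 + w² + w*(-714 + w) (D(w) = (w² + (-714 + w)*w) + 1215 = (w² + w*(-714 + w)) + 1215 = 1215 + w² + w*(-714 + w))
(-3014217 + D(O(40))) - 1613664 = (-3014217 + (1215 - 714*0 + 2*0²)) - 1613664 = (-3014217 + (1215 + 0 + 2*0)) - 1613664 = (-3014217 + (1215 + 0 + 0)) - 1613664 = (-3014217 + 1215) - 1613664 = -3013002 - 1613664 = -4626666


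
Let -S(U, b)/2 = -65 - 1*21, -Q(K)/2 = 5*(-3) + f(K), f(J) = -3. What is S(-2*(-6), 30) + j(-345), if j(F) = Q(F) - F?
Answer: 553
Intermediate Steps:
Q(K) = 36 (Q(K) = -2*(5*(-3) - 3) = -2*(-15 - 3) = -2*(-18) = 36)
S(U, b) = 172 (S(U, b) = -2*(-65 - 1*21) = -2*(-65 - 21) = -2*(-86) = 172)
j(F) = 36 - F
S(-2*(-6), 30) + j(-345) = 172 + (36 - 1*(-345)) = 172 + (36 + 345) = 172 + 381 = 553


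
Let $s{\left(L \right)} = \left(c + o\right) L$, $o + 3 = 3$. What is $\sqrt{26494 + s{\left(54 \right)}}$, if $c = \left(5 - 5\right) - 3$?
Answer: $2 \sqrt{6583} \approx 162.27$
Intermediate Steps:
$o = 0$ ($o = -3 + 3 = 0$)
$c = -3$ ($c = 0 - 3 = -3$)
$s{\left(L \right)} = - 3 L$ ($s{\left(L \right)} = \left(-3 + 0\right) L = - 3 L$)
$\sqrt{26494 + s{\left(54 \right)}} = \sqrt{26494 - 162} = \sqrt{26332} = 2 \sqrt{6583}$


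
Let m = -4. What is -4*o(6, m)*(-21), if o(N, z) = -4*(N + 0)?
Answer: -2016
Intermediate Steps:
o(N, z) = -4*N
-4*o(6, m)*(-21) = -(-16)*6*(-21) = -4*(-24)*(-21) = 96*(-21) = -2016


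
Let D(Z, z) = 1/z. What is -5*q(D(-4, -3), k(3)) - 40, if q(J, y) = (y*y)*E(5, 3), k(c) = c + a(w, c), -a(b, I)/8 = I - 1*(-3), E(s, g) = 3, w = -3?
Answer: -30415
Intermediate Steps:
a(b, I) = -24 - 8*I (a(b, I) = -8*(I - 1*(-3)) = -8*(I + 3) = -8*(3 + I) = -24 - 8*I)
k(c) = -24 - 7*c (k(c) = c + (-24 - 8*c) = -24 - 7*c)
q(J, y) = 3*y² (q(J, y) = (y*y)*3 = y²*3 = 3*y²)
-5*q(D(-4, -3), k(3)) - 40 = -15*(-24 - 7*3)² - 40 = -15*(-24 - 21)² - 40 = -15*(-45)² - 40 = -15*2025 - 40 = -5*6075 - 40 = -30375 - 40 = -30415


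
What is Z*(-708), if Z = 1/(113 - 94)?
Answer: -708/19 ≈ -37.263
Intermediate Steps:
Z = 1/19 ≈ 0.052632
Z*(-708) = (1/19)*(-708) = -708/19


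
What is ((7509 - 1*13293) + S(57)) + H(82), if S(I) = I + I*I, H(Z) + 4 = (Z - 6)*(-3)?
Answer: -2710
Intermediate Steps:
H(Z) = 14 - 3*Z (H(Z) = -4 + (Z - 6)*(-3) = -4 + (-6 + Z)*(-3) = -4 + (18 - 3*Z) = 14 - 3*Z)
S(I) = I + I**2
((7509 - 1*13293) + S(57)) + H(82) = ((7509 - 1*13293) + 57*(1 + 57)) + (14 - 3*82) = ((7509 - 13293) + 57*58) + (14 - 246) = (-5784 + 3306) - 232 = -2478 - 232 = -2710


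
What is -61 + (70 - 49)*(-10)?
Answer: -271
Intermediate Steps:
-61 + (70 - 49)*(-10) = -61 + 21*(-10) = -61 - 210 = -271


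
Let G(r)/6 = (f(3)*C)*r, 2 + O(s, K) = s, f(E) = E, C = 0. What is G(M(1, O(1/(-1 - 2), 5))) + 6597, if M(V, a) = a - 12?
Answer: 6597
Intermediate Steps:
O(s, K) = -2 + s
M(V, a) = -12 + a
G(r) = 0 (G(r) = 6*((3*0)*r) = 6*(0*r) = 6*0 = 0)
G(M(1, O(1/(-1 - 2), 5))) + 6597 = 0 + 6597 = 6597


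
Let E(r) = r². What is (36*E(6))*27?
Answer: 34992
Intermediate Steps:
(36*E(6))*27 = (36*6²)*27 = (36*36)*27 = 1296*27 = 34992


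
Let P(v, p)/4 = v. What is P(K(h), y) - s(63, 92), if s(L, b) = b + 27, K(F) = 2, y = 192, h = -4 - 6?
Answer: -111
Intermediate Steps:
h = -10
P(v, p) = 4*v
s(L, b) = 27 + b
P(K(h), y) - s(63, 92) = 4*2 - (27 + 92) = 8 - 1*119 = 8 - 119 = -111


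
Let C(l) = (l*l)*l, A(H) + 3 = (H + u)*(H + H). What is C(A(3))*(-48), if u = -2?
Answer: -1296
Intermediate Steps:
A(H) = -3 + 2*H*(-2 + H) (A(H) = -3 + (H - 2)*(H + H) = -3 + (-2 + H)*(2*H) = -3 + 2*H*(-2 + H))
C(l) = l³ (C(l) = l²*l = l³)
C(A(3))*(-48) = (-3 - 4*3 + 2*3²)³*(-48) = (-3 - 12 + 2*9)³*(-48) = (-3 - 12 + 18)³*(-48) = 3³*(-48) = 27*(-48) = -1296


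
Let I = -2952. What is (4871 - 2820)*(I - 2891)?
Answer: -11983993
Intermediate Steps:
(4871 - 2820)*(I - 2891) = (4871 - 2820)*(-2952 - 2891) = 2051*(-5843) = -11983993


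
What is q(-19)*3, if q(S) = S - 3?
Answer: -66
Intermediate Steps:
q(S) = -3 + S
q(-19)*3 = (-3 - 19)*3 = -22*3 = -66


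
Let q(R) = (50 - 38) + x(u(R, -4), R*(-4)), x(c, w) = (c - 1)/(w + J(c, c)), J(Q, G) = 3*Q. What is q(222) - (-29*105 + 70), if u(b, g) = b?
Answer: 662893/222 ≈ 2986.0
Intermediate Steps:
x(c, w) = (-1 + c)/(w + 3*c) (x(c, w) = (c - 1)/(w + 3*c) = (-1 + c)/(w + 3*c))
q(R) = 12 - (-1 + R)/R (q(R) = (50 - 38) + (-1 + R)/(R*(-4) + 3*R) = 12 + (-1 + R)/(-4*R + 3*R) = 12 + (-1 + R)/((-R)) = 12 + (-1/R)*(-1 + R) = 12 - (-1 + R)/R)
q(222) - (-29*105 + 70) = (11 + 1/222) - (-29*105 + 70) = (11 + 1/222) - (-3045 + 70) = 2443/222 - 1*(-2975) = 2443/222 + 2975 = 662893/222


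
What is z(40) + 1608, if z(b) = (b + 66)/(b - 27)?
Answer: 21010/13 ≈ 1616.2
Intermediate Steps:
z(b) = (66 + b)/(-27 + b)
z(40) + 1608 = (66 + 40)/(-27 + 40) + 1608 = 106/13 + 1608 = 21010/13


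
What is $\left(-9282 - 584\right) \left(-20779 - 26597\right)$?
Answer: $467411616$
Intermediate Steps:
$\left(-9282 - 584\right) \left(-20779 - 26597\right) = \left(-9282 + \left(-9592 + 9008\right)\right) \left(-47376\right) = \left(-9282 - 584\right) \left(-47376\right) = \left(-9866\right) \left(-47376\right) = 467411616$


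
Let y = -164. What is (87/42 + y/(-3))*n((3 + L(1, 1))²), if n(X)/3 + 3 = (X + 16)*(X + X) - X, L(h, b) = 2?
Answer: 2409213/7 ≈ 3.4417e+5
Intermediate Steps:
n(X) = -9 - 3*X + 6*X*(16 + X) (n(X) = -9 + 3*((X + 16)*(X + X) - X) = -9 + 3*((16 + X)*(2*X) - X) = -9 + 3*(2*X*(16 + X) - X) = -9 + 3*(-X + 2*X*(16 + X)) = -9 + (-3*X + 6*X*(16 + X)) = -9 - 3*X + 6*X*(16 + X))
(87/42 + y/(-3))*n((3 + L(1, 1))²) = (87/42 - 164/(-3))*(-9 + 6*((3 + 2)²)² + 93*(3 + 2)²) = (87*(1/42) - 164*(-⅓))*(-9 + 6*(5²)² + 93*5²) = (29/14 + 164/3)*(-9 + 6*25² + 93*25) = 2383*(-9 + 6*625 + 2325)/42 = 2383*(-9 + 3750 + 2325)/42 = (2383/42)*6066 = 2409213/7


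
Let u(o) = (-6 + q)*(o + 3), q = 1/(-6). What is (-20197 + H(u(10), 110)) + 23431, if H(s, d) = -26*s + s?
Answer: 31429/6 ≈ 5238.2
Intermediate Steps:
q = -1/6 ≈ -0.16667
u(o) = -37/2 - 37*o/6 (u(o) = (-6 - 1/6)*(o + 3) = -37*(3 + o)/6 = -37/2 - 37*o/6)
H(s, d) = -25*s
(-20197 + H(u(10), 110)) + 23431 = (-20197 - 25*(-37/2 - 37/6*10)) + 23431 = (-20197 - 25*(-37/2 - 185/3)) + 23431 = (-20197 - 25*(-481/6)) + 23431 = (-20197 + 12025/6) + 23431 = -109157/6 + 23431 = 31429/6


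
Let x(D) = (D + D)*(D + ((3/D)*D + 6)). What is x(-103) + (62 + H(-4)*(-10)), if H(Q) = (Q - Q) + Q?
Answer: 19466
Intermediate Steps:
x(D) = 2*D*(9 + D) (x(D) = (2*D)*(D + (3 + 6)) = (2*D)*(D + 9) = (2*D)*(9 + D) = 2*D*(9 + D))
H(Q) = Q (H(Q) = 0 + Q = Q)
x(-103) + (62 + H(-4)*(-10)) = 2*(-103)*(9 - 103) + (62 - 4*(-10)) = 2*(-103)*(-94) + (62 + 40) = 19364 + 102 = 19466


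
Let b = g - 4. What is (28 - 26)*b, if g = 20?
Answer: 32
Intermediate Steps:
b = 16 (b = 20 - 4 = 16)
(28 - 26)*b = (28 - 26)*16 = 2*16 = 32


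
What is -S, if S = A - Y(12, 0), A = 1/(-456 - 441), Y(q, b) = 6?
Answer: 5383/897 ≈ 6.0011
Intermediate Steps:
A = -1/897 (A = 1/(-897) = -1/897 ≈ -0.0011148)
S = -5383/897 (S = -1/897 - 1*6 = -1/897 - 6 = -5383/897 ≈ -6.0011)
-S = -1*(-5383/897) = 5383/897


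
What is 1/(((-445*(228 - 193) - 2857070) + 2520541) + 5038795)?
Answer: 1/4686691 ≈ 2.1337e-7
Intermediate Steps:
1/(((-445*(228 - 193) - 2857070) + 2520541) + 5038795) = 1/(((-445*35 - 2857070) + 2520541) + 5038795) = 1/(((-15575 - 2857070) + 2520541) + 5038795) = 1/((-2872645 + 2520541) + 5038795) = 1/(-352104 + 5038795) = 1/4686691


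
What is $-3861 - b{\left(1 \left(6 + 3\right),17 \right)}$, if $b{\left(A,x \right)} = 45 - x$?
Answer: $-3889$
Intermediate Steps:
$-3861 - b{\left(1 \left(6 + 3\right),17 \right)} = -3861 - \left(45 - 17\right) = -3861 - 28 = -3889$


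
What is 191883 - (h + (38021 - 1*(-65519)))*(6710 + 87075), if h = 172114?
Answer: -25852018507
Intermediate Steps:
191883 - (h + (38021 - 1*(-65519)))*(6710 + 87075) = 191883 - (172114 + (38021 - 1*(-65519)))*(6710 + 87075) = 191883 - (172114 + (38021 + 65519))*93785 = 191883 - (172114 + 103540)*93785 = 191883 - 275654*93785 = 191883 - 1*25852210390 = 191883 - 25852210390 = -25852018507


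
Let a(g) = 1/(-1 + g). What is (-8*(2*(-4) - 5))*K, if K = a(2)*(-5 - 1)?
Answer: -624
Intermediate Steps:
K = -6 (K = (-5 - 1)/(-1 + 2) = -6/1 = 1*(-6) = -6)
(-8*(2*(-4) - 5))*K = -8*(2*(-4) - 5)*(-6) = -8*(-8 - 5)*(-6) = -8*(-13)*(-6) = 104*(-6) = -624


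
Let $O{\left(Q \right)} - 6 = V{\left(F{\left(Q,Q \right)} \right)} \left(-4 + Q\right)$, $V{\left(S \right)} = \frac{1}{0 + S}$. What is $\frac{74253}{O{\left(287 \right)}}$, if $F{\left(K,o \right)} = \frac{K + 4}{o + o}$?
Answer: $\frac{21607623}{164188} \approx 131.6$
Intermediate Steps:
$F{\left(K,o \right)} = \frac{4 + K}{2 o}$
$V{\left(S \right)} = \frac{1}{S}$
$O{\left(Q \right)} = 6 + \frac{2 Q \left(-4 + Q\right)}{4 + Q}$ ($O{\left(Q \right)} = 6 + \frac{-4 + Q}{\frac{1}{2} \frac{1}{Q} \left(4 + Q\right)} = 6 + \frac{2 Q}{4 + Q} \left(-4 + Q\right) = 6 + \frac{2 Q \left(-4 + Q\right)}{4 + Q}$)
$\frac{74253}{O{\left(287 \right)}} = \frac{74253}{2 \frac{1}{4 + 287} \left(12 + 287^{2} - 287\right)} = \frac{74253}{2 \cdot \frac{1}{291} \left(12 + 82369 - 287\right)} = \frac{74253}{2 \cdot \frac{1}{291} \cdot 82094} = \frac{74253}{\frac{164188}{291}} = 74253 \cdot \frac{291}{164188} = \frac{21607623}{164188}$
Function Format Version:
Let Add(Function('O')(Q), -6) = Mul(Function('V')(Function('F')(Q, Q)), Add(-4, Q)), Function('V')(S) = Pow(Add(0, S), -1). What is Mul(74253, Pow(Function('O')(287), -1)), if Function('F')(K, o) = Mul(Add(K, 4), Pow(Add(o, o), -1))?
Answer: Rational(21607623, 164188) ≈ 131.60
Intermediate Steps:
Function('F')(K, o) = Mul(Rational(1, 2), Pow(o, -1), Add(4, K)) (Function('F')(K, o) = Mul(Add(4, K), Pow(Mul(2, o), -1)) = Mul(Add(4, K), Mul(Rational(1, 2), Pow(o, -1))) = Mul(Rational(1, 2), Pow(o, -1), Add(4, K)))
Function('V')(S) = Pow(S, -1)
Function('O')(Q) = Add(6, Mul(2, Q, Pow(Add(4, Q), -1), Add(-4, Q))) (Function('O')(Q) = Add(6, Mul(Pow(Mul(Rational(1, 2), Pow(Q, -1), Add(4, Q)), -1), Add(-4, Q))) = Add(6, Mul(Mul(2, Q, Pow(Add(4, Q), -1)), Add(-4, Q))) = Add(6, Mul(2, Q, Pow(Add(4, Q), -1), Add(-4, Q))))
Mul(74253, Pow(Function('O')(287), -1)) = Mul(74253, Pow(Mul(2, Pow(Add(4, 287), -1), Add(12, Pow(287, 2), Mul(-1, 287))), -1)) = Mul(74253, Pow(Mul(2, Pow(291, -1), Add(12, 82369, -287)), -1)) = Mul(74253, Pow(Mul(2, Rational(1, 291), 82094), -1)) = Mul(74253, Pow(Rational(164188, 291), -1)) = Mul(74253, Rational(291, 164188)) = Rational(21607623, 164188)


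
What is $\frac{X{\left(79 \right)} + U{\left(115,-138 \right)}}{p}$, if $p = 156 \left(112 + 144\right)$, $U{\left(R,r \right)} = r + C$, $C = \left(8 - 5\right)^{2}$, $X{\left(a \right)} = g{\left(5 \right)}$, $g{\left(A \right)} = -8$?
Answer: $- \frac{137}{39936} \approx -0.0034305$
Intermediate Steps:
$X{\left(a \right)} = -8$
$C = 9$ ($C = 3^{2} = 9$)
$U{\left(R,r \right)} = 9 + r$ ($U{\left(R,r \right)} = r + 9 = 9 + r$)
$p = 39936$ ($p = 156 \cdot 256 = 39936$)
$\frac{X{\left(79 \right)} + U{\left(115,-138 \right)}}{p} = \frac{-8 + \left(9 - 138\right)}{39936} = \left(-8 - 129\right) \frac{1}{39936} = \left(-137\right) \frac{1}{39936} = - \frac{137}{39936}$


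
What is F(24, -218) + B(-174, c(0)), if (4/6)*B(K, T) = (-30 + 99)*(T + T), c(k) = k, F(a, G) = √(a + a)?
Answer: 4*√3 ≈ 6.9282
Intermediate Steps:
F(a, G) = √2*√a (F(a, G) = √(2*a) = √2*√a)
B(K, T) = 207*T (B(K, T) = 3*((-30 + 99)*(T + T))/2 = 3*(69*(2*T))/2 = 3*(138*T)/2 = 207*T)
F(24, -218) + B(-174, c(0)) = √2*√24 + 207*0 = √2*(2*√6) + 0 = 4*√3 + 0 = 4*√3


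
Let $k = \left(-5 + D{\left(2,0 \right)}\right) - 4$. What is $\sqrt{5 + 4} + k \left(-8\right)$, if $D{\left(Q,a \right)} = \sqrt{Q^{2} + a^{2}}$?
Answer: $59$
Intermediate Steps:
$k = -7$ ($k = \left(-5 + \sqrt{2^{2} + 0^{2}}\right) - 4 = \left(-5 + \sqrt{4 + 0}\right) - 4 = \left(-5 + \sqrt{4}\right) - 4 = \left(-5 + 2\right) - 4 = -3 - 4 = -7$)
$\sqrt{5 + 4} + k \left(-8\right) = \sqrt{5 + 4} - -56 = \sqrt{9} + 56 = 3 + 56 = 59$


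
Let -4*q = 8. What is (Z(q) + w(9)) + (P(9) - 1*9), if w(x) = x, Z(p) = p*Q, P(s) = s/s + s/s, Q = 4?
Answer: -6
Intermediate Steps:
q = -2 (q = -¼*8 = -2)
P(s) = 2 (P(s) = 1 + 1 = 2)
Z(p) = 4*p (Z(p) = p*4 = 4*p)
(Z(q) + w(9)) + (P(9) - 1*9) = (4*(-2) + 9) + (2 - 1*9) = (-8 + 9) + (2 - 9) = 1 - 7 = -6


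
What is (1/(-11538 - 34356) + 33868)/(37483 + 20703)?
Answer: 1554337991/2670388284 ≈ 0.58206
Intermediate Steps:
(1/(-11538 - 34356) + 33868)/(37483 + 20703) = (1/(-45894) + 33868)/58186 = (-1/45894 + 33868)*(1/58186) = (1554337991/45894)*(1/58186) = 1554337991/2670388284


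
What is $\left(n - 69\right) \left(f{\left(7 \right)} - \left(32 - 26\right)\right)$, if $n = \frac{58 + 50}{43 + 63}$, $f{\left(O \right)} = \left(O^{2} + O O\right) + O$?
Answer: $- \frac{356697}{53} \approx -6730.1$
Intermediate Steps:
$f{\left(O \right)} = O + 2 O^{2}$ ($f{\left(O \right)} = \left(O^{2} + O^{2}\right) + O = 2 O^{2} + O = O + 2 O^{2}$)
$n = \frac{54}{53}$ ($n = \frac{108}{106} = 108 \cdot \frac{1}{106} = \frac{54}{53} \approx 1.0189$)
$\left(n - 69\right) \left(f{\left(7 \right)} - \left(32 - 26\right)\right) = \left(\frac{54}{53} - 69\right) \left(7 \left(1 + 2 \cdot 7\right) - \left(32 - 26\right)\right) = - \frac{3603 \left(7 \left(1 + 14\right) - 6\right)}{53} = - \frac{3603 \left(7 \cdot 15 - 6\right)}{53} = - \frac{3603 \left(105 - 6\right)}{53} = \left(- \frac{3603}{53}\right) 99 = - \frac{356697}{53}$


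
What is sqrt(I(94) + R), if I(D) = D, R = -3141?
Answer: I*sqrt(3047) ≈ 55.2*I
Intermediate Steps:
sqrt(I(94) + R) = sqrt(94 - 3141) = sqrt(-3047) = I*sqrt(3047)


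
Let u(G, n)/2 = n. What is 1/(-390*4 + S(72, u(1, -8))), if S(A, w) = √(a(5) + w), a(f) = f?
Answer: -1560/2433611 - I*√11/2433611 ≈ -0.00064102 - 1.3628e-6*I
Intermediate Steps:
u(G, n) = 2*n
S(A, w) = √(5 + w)
1/(-390*4 + S(72, u(1, -8))) = 1/(-390*4 + √(5 + 2*(-8))) = 1/(-1560 + √(5 - 16)) = 1/(-1560 + √(-11)) = 1/(-1560 + I*√11)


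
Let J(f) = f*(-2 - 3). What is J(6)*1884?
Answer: -56520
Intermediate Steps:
J(f) = -5*f (J(f) = f*(-5) = -5*f)
J(6)*1884 = -5*6*1884 = -30*1884 = -56520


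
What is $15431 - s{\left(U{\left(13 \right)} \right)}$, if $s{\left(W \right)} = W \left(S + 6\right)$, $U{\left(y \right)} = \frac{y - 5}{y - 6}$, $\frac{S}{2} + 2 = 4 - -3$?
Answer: $\frac{107889}{7} \approx 15413.0$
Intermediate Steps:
$S = 10$ ($S = -4 + 2 \left(4 - -3\right) = -4 + 2 \left(4 + 3\right) = -4 + 2 \cdot 7 = -4 + 14 = 10$)
$U{\left(y \right)} = \frac{-5 + y}{-6 + y}$
$s{\left(W \right)} = 16 W$ ($s{\left(W \right)} = W \left(10 + 6\right) = W 16 = 16 W$)
$15431 - s{\left(U{\left(13 \right)} \right)} = 15431 - 16 \frac{-5 + 13}{-6 + 13} = 15431 - 16 \cdot \frac{1}{7} \cdot 8 = 15431 - 16 \cdot \frac{8}{7} = 15431 - \frac{128}{7} = \frac{107889}{7}$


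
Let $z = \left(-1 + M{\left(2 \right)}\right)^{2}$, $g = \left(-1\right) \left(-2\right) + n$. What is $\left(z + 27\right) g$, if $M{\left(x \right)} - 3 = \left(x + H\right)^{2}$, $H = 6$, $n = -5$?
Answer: $-13149$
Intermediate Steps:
$g = -3$ ($g = \left(-1\right) \left(-2\right) - 5 = 2 - 5 = -3$)
$M{\left(x \right)} = 3 + \left(6 + x\right)^{2}$ ($M{\left(x \right)} = 3 + \left(x + 6\right)^{2} = 3 + \left(6 + x\right)^{2}$)
$z = 4356$ ($z = \left(-1 + \left(3 + \left(6 + 2\right)^{2}\right)\right)^{2} = \left(-1 + \left(3 + 8^{2}\right)\right)^{2} = \left(-1 + \left(3 + 64\right)\right)^{2} = \left(-1 + 67\right)^{2} = 66^{2} = 4356$)
$\left(z + 27\right) g = \left(4356 + 27\right) \left(-3\right) = 4383 \left(-3\right) = -13149$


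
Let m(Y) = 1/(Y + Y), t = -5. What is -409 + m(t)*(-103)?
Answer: -3987/10 ≈ -398.70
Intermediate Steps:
m(Y) = 1/(2*Y)
-409 + m(t)*(-103) = -409 + ((½)/(-5))*(-103) = -409 + ((½)*(-⅕))*(-103) = -409 - ⅒*(-103) = -409 + 103/10 = -3987/10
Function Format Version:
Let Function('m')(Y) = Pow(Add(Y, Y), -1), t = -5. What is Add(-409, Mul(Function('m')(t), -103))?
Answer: Rational(-3987, 10) ≈ -398.70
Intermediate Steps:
Function('m')(Y) = Mul(Rational(1, 2), Pow(Y, -1)) (Function('m')(Y) = Pow(Mul(2, Y), -1) = Mul(Rational(1, 2), Pow(Y, -1)))
Add(-409, Mul(Function('m')(t), -103)) = Add(-409, Mul(Mul(Rational(1, 2), Pow(-5, -1)), -103)) = Add(-409, Mul(Mul(Rational(1, 2), Rational(-1, 5)), -103)) = Add(-409, Mul(Rational(-1, 10), -103)) = Add(-409, Rational(103, 10)) = Rational(-3987, 10)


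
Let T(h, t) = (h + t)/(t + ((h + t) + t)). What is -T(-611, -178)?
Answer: -789/1145 ≈ -0.68908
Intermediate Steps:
T(h, t) = (h + t)/(h + 3*t) (T(h, t) = (h + t)/(t + (h + 2*t)) = (h + t)/(h + 3*t))
-T(-611, -178) = -(-611 - 178)/(-611 + 3*(-178)) = -(-789)/(-611 - 534) = -(-789)/(-1145) = -(-1)*(-789)/1145 = -1*789/1145 = -789/1145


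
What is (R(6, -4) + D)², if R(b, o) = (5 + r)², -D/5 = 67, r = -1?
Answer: 101761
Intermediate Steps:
D = -335 (D = -5*67 = -335)
R(b, o) = 16 (R(b, o) = (5 - 1)² = 4² = 16)
(R(6, -4) + D)² = (16 - 335)² = (-319)² = 101761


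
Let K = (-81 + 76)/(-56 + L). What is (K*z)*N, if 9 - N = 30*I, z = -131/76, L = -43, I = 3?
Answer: 5895/836 ≈ 7.0514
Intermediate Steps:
z = -131/76 (z = -131*1/76 = -131/76 ≈ -1.7237)
K = 5/99 (K = (-81 + 76)/(-56 - 43) = -5/(-99) = -5*(-1/99) = 5/99 ≈ 0.050505)
N = -81 (N = 9 - 30*3 = 9 - 1*90 = 9 - 90 = -81)
(K*z)*N = ((5/99)*(-131/76))*(-81) = -655/7524*(-81) = 5895/836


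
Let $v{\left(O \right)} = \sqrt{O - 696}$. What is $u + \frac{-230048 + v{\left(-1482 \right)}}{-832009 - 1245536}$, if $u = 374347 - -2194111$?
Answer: $\frac{5336087305658}{2077545} - \frac{11 i \sqrt{2}}{692515} \approx 2.5685 \cdot 10^{6} - 2.2464 \cdot 10^{-5} i$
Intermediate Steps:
$v{\left(O \right)} = \sqrt{-696 + O}$
$u = 2568458$ ($u = 374347 + 2194111 = 2568458$)
$u + \frac{-230048 + v{\left(-1482 \right)}}{-832009 - 1245536} = 2568458 + \frac{-230048 + \sqrt{-696 - 1482}}{-832009 - 1245536} = 2568458 + \frac{-230048 + \sqrt{-2178}}{-832009 - 1245536} = 2568458 + \frac{-230048 + 33 i \sqrt{2}}{-2077545} = 2568458 + \left(-230048 + 33 i \sqrt{2}\right) \left(- \frac{1}{2077545}\right) = 2568458 + \left(\frac{230048}{2077545} - \frac{11 i \sqrt{2}}{692515}\right) = \frac{5336087305658}{2077545} - \frac{11 i \sqrt{2}}{692515}$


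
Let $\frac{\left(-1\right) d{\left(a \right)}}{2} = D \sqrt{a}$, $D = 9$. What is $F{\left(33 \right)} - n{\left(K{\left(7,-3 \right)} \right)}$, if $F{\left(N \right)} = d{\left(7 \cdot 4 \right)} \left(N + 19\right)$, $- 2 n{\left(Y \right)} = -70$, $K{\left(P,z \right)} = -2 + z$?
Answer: $-35 - 1872 \sqrt{7} \approx -4987.8$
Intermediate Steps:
$n{\left(Y \right)} = 35$ ($n{\left(Y \right)} = \left(- \frac{1}{2}\right) \left(-70\right) = 35$)
$d{\left(a \right)} = - 18 \sqrt{a}$ ($d{\left(a \right)} = - 2 \cdot 9 \sqrt{a} = - 18 \sqrt{a}$)
$F{\left(N \right)} = - 36 \sqrt{7} \left(19 + N\right)$ ($F{\left(N \right)} = - 18 \sqrt{7 \cdot 4} \left(N + 19\right) = - 18 \sqrt{28} \left(19 + N\right) = - 18 \cdot 2 \sqrt{7} \left(19 + N\right) = - 36 \sqrt{7} \left(19 + N\right)$)
$F{\left(33 \right)} - n{\left(K{\left(7,-3 \right)} \right)} = 36 \sqrt{7} \left(-19 - 33\right) - 35 = 36 \sqrt{7} \left(-52\right) - 35 = - 1872 \sqrt{7} - 35 = -35 - 1872 \sqrt{7}$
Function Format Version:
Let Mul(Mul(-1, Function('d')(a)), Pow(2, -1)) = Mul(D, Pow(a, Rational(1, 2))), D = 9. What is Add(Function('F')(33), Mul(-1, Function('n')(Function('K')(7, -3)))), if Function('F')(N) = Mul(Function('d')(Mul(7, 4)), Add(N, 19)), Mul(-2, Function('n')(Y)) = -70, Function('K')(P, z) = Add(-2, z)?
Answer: Add(-35, Mul(-1872, Pow(7, Rational(1, 2)))) ≈ -4987.8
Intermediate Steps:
Function('n')(Y) = 35 (Function('n')(Y) = Mul(Rational(-1, 2), -70) = 35)
Function('d')(a) = Mul(-18, Pow(a, Rational(1, 2))) (Function('d')(a) = Mul(-2, Mul(9, Pow(a, Rational(1, 2)))) = Mul(-18, Pow(a, Rational(1, 2))))
Function('F')(N) = Mul(-36, Pow(7, Rational(1, 2)), Add(19, N)) (Function('F')(N) = Mul(Mul(-18, Pow(Mul(7, 4), Rational(1, 2))), Add(N, 19)) = Mul(Mul(-18, Pow(28, Rational(1, 2))), Add(19, N)) = Mul(Mul(-18, Mul(2, Pow(7, Rational(1, 2)))), Add(19, N)) = Mul(Mul(-36, Pow(7, Rational(1, 2))), Add(19, N)) = Mul(-36, Pow(7, Rational(1, 2)), Add(19, N)))
Add(Function('F')(33), Mul(-1, Function('n')(Function('K')(7, -3)))) = Add(Mul(36, Pow(7, Rational(1, 2)), Add(-19, Mul(-1, 33))), Mul(-1, 35)) = Add(Mul(36, Pow(7, Rational(1, 2)), Add(-19, -33)), -35) = Add(Mul(36, Pow(7, Rational(1, 2)), -52), -35) = Add(Mul(-1872, Pow(7, Rational(1, 2))), -35) = Add(-35, Mul(-1872, Pow(7, Rational(1, 2))))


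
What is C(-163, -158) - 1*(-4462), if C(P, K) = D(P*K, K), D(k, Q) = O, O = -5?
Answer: 4457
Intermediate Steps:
D(k, Q) = -5
C(P, K) = -5
C(-163, -158) - 1*(-4462) = -5 - 1*(-4462) = -5 + 4462 = 4457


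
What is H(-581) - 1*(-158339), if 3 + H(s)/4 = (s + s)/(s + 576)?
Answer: 796283/5 ≈ 1.5926e+5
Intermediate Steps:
H(s) = -12 + 8*s/(576 + s) (H(s) = -12 + 4*((s + s)/(s + 576)) = -12 + 4*((2*s)/(576 + s)) = -12 + 4*(2*s/(576 + s)) = -12 + 8*s/(576 + s))
H(-581) - 1*(-158339) = 4*(-1728 - 1*(-581))/(576 - 581) - 1*(-158339) = 4*(-1728 + 581)/(-5) + 158339 = 4*(-1/5)*(-1147) + 158339 = 4588/5 + 158339 = 796283/5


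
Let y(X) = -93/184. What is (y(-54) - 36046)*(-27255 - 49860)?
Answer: 511469633055/184 ≈ 2.7797e+9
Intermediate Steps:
y(X) = -93/184 (y(X) = -93*1/184 = -93/184)
(y(-54) - 36046)*(-27255 - 49860) = (-93/184 - 36046)*(-27255 - 49860) = -6632557/184*(-77115) = 511469633055/184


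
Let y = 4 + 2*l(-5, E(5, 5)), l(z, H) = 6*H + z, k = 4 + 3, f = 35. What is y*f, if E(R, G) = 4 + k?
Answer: 4410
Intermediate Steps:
k = 7
E(R, G) = 11 (E(R, G) = 4 + 7 = 11)
l(z, H) = z + 6*H
y = 126 (y = 4 + 2*(-5 + 6*11) = 4 + 2*(-5 + 66) = 4 + 2*61 = 4 + 122 = 126)
y*f = 126*35 = 4410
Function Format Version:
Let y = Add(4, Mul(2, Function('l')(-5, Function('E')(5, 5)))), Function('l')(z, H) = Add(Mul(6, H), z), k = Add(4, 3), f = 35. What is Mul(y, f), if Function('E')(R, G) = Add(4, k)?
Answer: 4410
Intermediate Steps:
k = 7
Function('E')(R, G) = 11 (Function('E')(R, G) = Add(4, 7) = 11)
Function('l')(z, H) = Add(z, Mul(6, H))
y = 126 (y = Add(4, Mul(2, Add(-5, Mul(6, 11)))) = Add(4, Mul(2, Add(-5, 66))) = Add(4, Mul(2, 61)) = Add(4, 122) = 126)
Mul(y, f) = Mul(126, 35) = 4410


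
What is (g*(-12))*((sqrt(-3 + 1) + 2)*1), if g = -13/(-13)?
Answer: -24 - 12*I*sqrt(2) ≈ -24.0 - 16.971*I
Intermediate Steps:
g = 1 (g = -13*(-1/13) = 1)
(g*(-12))*((sqrt(-3 + 1) + 2)*1) = (1*(-12))*((sqrt(-3 + 1) + 2)*1) = -12*(sqrt(-2) + 2) = -12*(I*sqrt(2) + 2) = -12*(2 + I*sqrt(2)) = -24 - 12*I*sqrt(2)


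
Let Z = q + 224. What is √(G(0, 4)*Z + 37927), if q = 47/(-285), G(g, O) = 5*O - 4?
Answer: √3371516655/285 ≈ 203.74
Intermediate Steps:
G(g, O) = -4 + 5*O
q = -47/285 (q = 47*(-1/285) = -47/285 ≈ -0.16491)
Z = 63793/285 (Z = -47/285 + 224 = 63793/285 ≈ 223.83)
√(G(0, 4)*Z + 37927) = √((-4 + 5*4)*(63793/285) + 37927) = √((-4 + 20)*(63793/285) + 37927) = √(16*(63793/285) + 37927) = √(1020688/285 + 37927) = √(11829883/285) = √3371516655/285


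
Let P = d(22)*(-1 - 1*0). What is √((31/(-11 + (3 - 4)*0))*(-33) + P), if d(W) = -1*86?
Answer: √179 ≈ 13.379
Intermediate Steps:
d(W) = -86
P = 86 (P = -86*(-1 - 1*0) = -86*(-1 + 0) = -86*(-1) = 86)
√((31/(-11 + (3 - 4)*0))*(-33) + P) = √((31/(-11 + (3 - 4)*0))*(-33) + 86) = √((31/(-11 - 1*0))*(-33) + 86) = √((31/(-11 + 0))*(-33) + 86) = √((31/(-11))*(-33) + 86) = √((31*(-1/11))*(-33) + 86) = √(-31/11*(-33) + 86) = √(93 + 86) = √179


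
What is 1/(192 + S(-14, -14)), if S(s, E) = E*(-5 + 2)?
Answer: 1/234 ≈ 0.0042735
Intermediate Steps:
S(s, E) = -3*E (S(s, E) = E*(-3) = -3*E)
1/(192 + S(-14, -14)) = 1/(192 - 3*(-14)) = 1/(192 + 42) = 1/234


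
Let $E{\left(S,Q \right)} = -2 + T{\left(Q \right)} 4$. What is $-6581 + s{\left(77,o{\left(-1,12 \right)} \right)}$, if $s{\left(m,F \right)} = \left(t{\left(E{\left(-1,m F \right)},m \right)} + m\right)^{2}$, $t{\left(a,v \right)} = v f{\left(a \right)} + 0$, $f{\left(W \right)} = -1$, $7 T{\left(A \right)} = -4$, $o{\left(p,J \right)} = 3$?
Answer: $-6581$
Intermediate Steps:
$T{\left(A \right)} = - \frac{4}{7}$ ($T{\left(A \right)} = \frac{1}{7} \left(-4\right) = - \frac{4}{7}$)
$E{\left(S,Q \right)} = - \frac{30}{7}$ ($E{\left(S,Q \right)} = -2 - \frac{16}{7} = - \frac{30}{7}$)
$t{\left(a,v \right)} = - v$ ($t{\left(a,v \right)} = v \left(-1\right) + 0 = - v + 0 = - v$)
$s{\left(m,F \right)} = 0$ ($s{\left(m,F \right)} = \left(- m + m\right)^{2} = 0^{2} = 0$)
$-6581 + s{\left(77,o{\left(-1,12 \right)} \right)} = -6581 + 0 = -6581$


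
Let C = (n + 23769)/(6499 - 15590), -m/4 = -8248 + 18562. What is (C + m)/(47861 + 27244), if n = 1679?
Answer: -375083744/682779555 ≈ -0.54935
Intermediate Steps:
m = -41256 (m = -4*(-8248 + 18562) = -4*10314 = -41256)
C = -25448/9091 (C = (1679 + 23769)/(6499 - 15590) = 25448/(-9091) = 25448*(-1/9091) = -25448/9091 ≈ -2.7993)
(C + m)/(47861 + 27244) = (-25448/9091 - 41256)/(47861 + 27244) = -375083744/9091/75105 = -375083744/9091*1/75105 = -375083744/682779555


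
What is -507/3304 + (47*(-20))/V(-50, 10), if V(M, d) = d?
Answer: -311083/3304 ≈ -94.153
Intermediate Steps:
-507/3304 + (47*(-20))/V(-50, 10) = -507/3304 + (47*(-20))/10 = -507*1/3304 - 940*⅒ = -507/3304 - 94 = -311083/3304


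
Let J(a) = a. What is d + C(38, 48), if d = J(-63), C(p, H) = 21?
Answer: -42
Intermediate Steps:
d = -63
d + C(38, 48) = -63 + 21 = -42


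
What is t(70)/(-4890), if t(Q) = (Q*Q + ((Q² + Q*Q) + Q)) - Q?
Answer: -490/163 ≈ -3.0061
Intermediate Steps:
t(Q) = 3*Q² (t(Q) = (Q² + ((Q² + Q²) + Q)) - Q = (Q² + (2*Q² + Q)) - Q = (Q² + (Q + 2*Q²)) - Q = (Q + 3*Q²) - Q = 3*Q²)
t(70)/(-4890) = (3*70²)/(-4890) = (3*4900)*(-1/4890) = 14700*(-1/4890) = -490/163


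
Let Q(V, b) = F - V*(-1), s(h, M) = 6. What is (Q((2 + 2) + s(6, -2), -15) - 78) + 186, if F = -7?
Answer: 111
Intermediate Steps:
Q(V, b) = -7 + V (Q(V, b) = -7 - V*(-1) = -7 - (-1)*V = -7 + V)
(Q((2 + 2) + s(6, -2), -15) - 78) + 186 = ((-7 + ((2 + 2) + 6)) - 78) + 186 = ((-7 + (4 + 6)) - 78) + 186 = ((-7 + 10) - 78) + 186 = (3 - 78) + 186 = -75 + 186 = 111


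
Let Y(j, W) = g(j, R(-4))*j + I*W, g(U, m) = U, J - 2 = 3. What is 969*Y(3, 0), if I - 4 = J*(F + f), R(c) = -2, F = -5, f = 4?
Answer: 8721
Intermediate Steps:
J = 5 (J = 2 + 3 = 5)
I = -1 (I = 4 + 5*(-5 + 4) = 4 + 5*(-1) = 4 - 5 = -1)
Y(j, W) = j**2 - W (Y(j, W) = j*j - W = j**2 - W)
969*Y(3, 0) = 969*(3**2 - 1*0) = 969*(9 + 0) = 969*9 = 8721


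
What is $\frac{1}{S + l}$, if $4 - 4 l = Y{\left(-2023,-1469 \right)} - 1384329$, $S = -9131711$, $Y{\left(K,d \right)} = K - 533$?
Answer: $- \frac{4}{35139955} \approx -1.1383 \cdot 10^{-7}$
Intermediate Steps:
$Y{\left(K,d \right)} = -533 + K$ ($Y{\left(K,d \right)} = K - 533 = -533 + K$)
$l = \frac{1386889}{4}$ ($l = 1 - \frac{\left(-533 - 2023\right) - 1384329}{4} = 1 - \frac{-2556 - 1384329}{4} = 1 - - \frac{1386885}{4} = 1 + \frac{1386885}{4} = \frac{1386889}{4} \approx 3.4672 \cdot 10^{5}$)
$\frac{1}{S + l} = \frac{1}{-9131711 + \frac{1386889}{4}} = \frac{1}{- \frac{35139955}{4}} = - \frac{4}{35139955}$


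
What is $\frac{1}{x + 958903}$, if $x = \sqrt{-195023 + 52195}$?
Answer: $\frac{958903}{919495106237} - \frac{2 i \sqrt{35707}}{919495106237} \approx 1.0429 \cdot 10^{-6} - 4.1101 \cdot 10^{-10} i$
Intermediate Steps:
$x = 2 i \sqrt{35707}$ ($x = \sqrt{-142828} = 2 i \sqrt{35707} \approx 377.93 i$)
$\frac{1}{x + 958903} = \frac{1}{2 i \sqrt{35707} + 958903} = \frac{1}{958903 + 2 i \sqrt{35707}}$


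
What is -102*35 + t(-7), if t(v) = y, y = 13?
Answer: -3557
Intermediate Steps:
t(v) = 13
-102*35 + t(-7) = -102*35 + 13 = -3570 + 13 = -3557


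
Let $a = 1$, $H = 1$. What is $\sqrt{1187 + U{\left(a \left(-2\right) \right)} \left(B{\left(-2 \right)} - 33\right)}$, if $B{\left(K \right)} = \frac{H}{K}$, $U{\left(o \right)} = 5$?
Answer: $\frac{\sqrt{4078}}{2} \approx 31.93$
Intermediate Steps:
$B{\left(K \right)} = \frac{1}{K}$ ($B{\left(K \right)} = 1 \frac{1}{K} = \frac{1}{K}$)
$\sqrt{1187 + U{\left(a \left(-2\right) \right)} \left(B{\left(-2 \right)} - 33\right)} = \sqrt{1187 + 5 \left(\frac{1}{-2} - 33\right)} = \sqrt{1187 + 5 \left(- \frac{1}{2} - 33\right)} = \sqrt{1187 + 5 \left(- \frac{67}{2}\right)} = \sqrt{1187 - \frac{335}{2}} = \sqrt{\frac{2039}{2}} = \frac{\sqrt{4078}}{2}$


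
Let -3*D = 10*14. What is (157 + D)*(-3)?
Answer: -331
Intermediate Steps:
D = -140/3 (D = -10*14/3 = -1/3*140 = -140/3 ≈ -46.667)
(157 + D)*(-3) = (157 - 140/3)*(-3) = (331/3)*(-3) = -331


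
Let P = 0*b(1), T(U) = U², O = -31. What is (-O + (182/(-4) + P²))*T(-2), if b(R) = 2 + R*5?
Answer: -58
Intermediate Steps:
b(R) = 2 + 5*R
P = 0 (P = 0*(2 + 5*1) = 0*(2 + 5) = 0*7 = 0)
(-O + (182/(-4) + P²))*T(-2) = (-1*(-31) + (182/(-4) + 0²))*(-2)² = (31 + (182*(-¼) + 0))*4 = (31 + (-91/2 + 0))*4 = (31 - 91/2)*4 = -29/2*4 = -58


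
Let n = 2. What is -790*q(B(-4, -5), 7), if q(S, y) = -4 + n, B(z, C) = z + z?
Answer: 1580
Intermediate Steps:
B(z, C) = 2*z
q(S, y) = -2 (q(S, y) = -4 + 2 = -2)
-790*q(B(-4, -5), 7) = -790*(-2) = 1580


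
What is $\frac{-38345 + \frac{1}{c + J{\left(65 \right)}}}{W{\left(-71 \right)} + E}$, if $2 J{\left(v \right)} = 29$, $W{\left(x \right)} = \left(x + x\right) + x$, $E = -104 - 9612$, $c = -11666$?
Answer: $\frac{893553537}{231375487} \approx 3.8619$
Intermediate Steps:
$E = -9716$ ($E = -104 - 9612 = -9716$)
$W{\left(x \right)} = 3 x$ ($W{\left(x \right)} = 2 x + x = 3 x$)
$J{\left(v \right)} = \frac{29}{2}$ ($J{\left(v \right)} = \frac{1}{2} \cdot 29 = \frac{29}{2}$)
$\frac{-38345 + \frac{1}{c + J{\left(65 \right)}}}{W{\left(-71 \right)} + E} = \frac{-38345 + \frac{1}{-11666 + \frac{29}{2}}}{3 \left(-71\right) - 9716} = \frac{-38345 + \frac{1}{- \frac{23303}{2}}}{-213 - 9716} = \frac{-38345 - \frac{2}{23303}}{-9929} = \left(- \frac{893553537}{23303}\right) \left(- \frac{1}{9929}\right) = \frac{893553537}{231375487}$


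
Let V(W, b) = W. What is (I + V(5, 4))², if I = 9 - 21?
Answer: 49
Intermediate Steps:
I = -12
(I + V(5, 4))² = (-12 + 5)² = (-7)² = 49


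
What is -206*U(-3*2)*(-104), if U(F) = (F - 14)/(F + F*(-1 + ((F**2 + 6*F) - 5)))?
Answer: -42848/3 ≈ -14283.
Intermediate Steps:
U(F) = (-14 + F)/(F + F*(-6 + F**2 + 6*F)) (U(F) = (-14 + F)/(F + F*(-1 + (-5 + F**2 + 6*F))) = (-14 + F)/(F + F*(-6 + F**2 + 6*F)))
-206*U(-3*2)*(-104) = -206*(-14 - 3*2)/(((-3*2))*(-5 + (-3*2)**2 + 6*(-3*2)))*(-104) = -206*(-14 - 6)/((-6)*(-5 + (-6)**2 + 6*(-6)))*(-104) = -(-103)*(-20)/(3*(-5 + 36 - 36))*(-104) = -(-103)*(-20)/(3*(-5))*(-104) = -(-103)*(-1)*(-20)/(3*5)*(-104) = -206*(-2/3)*(-104) = (412/3)*(-104) = -42848/3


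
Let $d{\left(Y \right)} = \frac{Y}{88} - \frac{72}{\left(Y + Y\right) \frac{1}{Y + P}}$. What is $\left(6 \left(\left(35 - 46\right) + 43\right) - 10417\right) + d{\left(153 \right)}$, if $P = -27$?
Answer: $- \frac{15338351}{1496} \approx -10253.0$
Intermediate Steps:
$d{\left(Y \right)} = \frac{Y}{88} - \frac{36 \left(-27 + Y\right)}{Y}$ ($d{\left(Y \right)} = \frac{Y}{88} - \frac{72}{\left(Y + Y\right) \frac{1}{Y - 27}} = Y \frac{1}{88} - \frac{72}{2 Y \frac{1}{-27 + Y}} = \frac{Y}{88} - \frac{72}{2 Y \frac{1}{-27 + Y}} = \frac{Y}{88} - 72 \frac{-27 + Y}{2 Y} = \frac{Y}{88} - \frac{36 \left(-27 + Y\right)}{Y}$)
$\left(6 \left(\left(35 - 46\right) + 43\right) - 10417\right) + d{\left(153 \right)} = \left(6 \left(\left(35 - 46\right) + 43\right) - 10417\right) + \left(-36 + \frac{972}{153} + \frac{1}{88} \cdot 153\right) = \left(6 \left(-11 + 43\right) - 10417\right) + \left(-36 + 972 \cdot \frac{1}{153} + \frac{153}{88}\right) = \left(6 \cdot 32 - 10417\right) + \left(-36 + \frac{108}{17} + \frac{153}{88}\right) = \left(192 - 10417\right) - \frac{41751}{1496} = -10225 - \frac{41751}{1496} = - \frac{15338351}{1496}$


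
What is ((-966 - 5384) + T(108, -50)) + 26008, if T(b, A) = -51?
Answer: 19607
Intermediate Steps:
((-966 - 5384) + T(108, -50)) + 26008 = ((-966 - 5384) - 51) + 26008 = (-6350 - 51) + 26008 = -6401 + 26008 = 19607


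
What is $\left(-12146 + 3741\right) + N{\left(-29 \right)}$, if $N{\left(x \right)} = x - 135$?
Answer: $-8569$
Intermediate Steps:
$N{\left(x \right)} = -135 + x$
$\left(-12146 + 3741\right) + N{\left(-29 \right)} = \left(-12146 + 3741\right) - 164 = -8405 - 164 = -8569$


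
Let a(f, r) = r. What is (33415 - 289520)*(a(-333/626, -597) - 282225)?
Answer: 72432128310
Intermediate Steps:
(33415 - 289520)*(a(-333/626, -597) - 282225) = (33415 - 289520)*(-597 - 282225) = -256105*(-282822) = 72432128310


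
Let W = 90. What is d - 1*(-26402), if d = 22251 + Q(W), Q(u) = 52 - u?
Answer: 48615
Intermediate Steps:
d = 22213 (d = 22251 + (52 - 1*90) = 22251 + (52 - 90) = 22251 - 38 = 22213)
d - 1*(-26402) = 22213 - 1*(-26402) = 22213 + 26402 = 48615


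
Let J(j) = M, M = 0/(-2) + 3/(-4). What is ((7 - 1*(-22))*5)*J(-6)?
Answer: -435/4 ≈ -108.75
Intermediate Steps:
M = -¾ (M = 0*(-½) + 3*(-¼) = 0 - ¾ = -¾ ≈ -0.75000)
J(j) = -¾
((7 - 1*(-22))*5)*J(-6) = ((7 - 1*(-22))*5)*(-¾) = ((7 + 22)*5)*(-¾) = (29*5)*(-¾) = 145*(-¾) = -435/4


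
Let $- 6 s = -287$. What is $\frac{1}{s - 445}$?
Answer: $- \frac{6}{2383} \approx -0.0025178$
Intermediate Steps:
$s = \frac{287}{6}$ ($s = \left(- \frac{1}{6}\right) \left(-287\right) = \frac{287}{6} \approx 47.833$)
$\frac{1}{s - 445} = \frac{1}{\frac{287}{6} - 445} = \frac{1}{- \frac{2383}{6}} = - \frac{6}{2383}$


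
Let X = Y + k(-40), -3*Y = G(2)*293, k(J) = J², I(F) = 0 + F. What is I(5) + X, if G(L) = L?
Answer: 4229/3 ≈ 1409.7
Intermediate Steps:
I(F) = F
Y = -586/3 (Y = -2*293/3 = -⅓*586 = -586/3 ≈ -195.33)
X = 4214/3 (X = -586/3 + (-40)² = -586/3 + 1600 = 4214/3 ≈ 1404.7)
I(5) + X = 5 + 4214/3 = 4229/3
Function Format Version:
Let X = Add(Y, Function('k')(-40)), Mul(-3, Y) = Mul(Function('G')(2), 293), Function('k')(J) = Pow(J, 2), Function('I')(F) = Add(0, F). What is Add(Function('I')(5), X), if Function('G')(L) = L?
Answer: Rational(4229, 3) ≈ 1409.7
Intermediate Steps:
Function('I')(F) = F
Y = Rational(-586, 3) (Y = Mul(Rational(-1, 3), Mul(2, 293)) = Mul(Rational(-1, 3), 586) = Rational(-586, 3) ≈ -195.33)
X = Rational(4214, 3) (X = Add(Rational(-586, 3), Pow(-40, 2)) = Add(Rational(-586, 3), 1600) = Rational(4214, 3) ≈ 1404.7)
Add(Function('I')(5), X) = Add(5, Rational(4214, 3)) = Rational(4229, 3)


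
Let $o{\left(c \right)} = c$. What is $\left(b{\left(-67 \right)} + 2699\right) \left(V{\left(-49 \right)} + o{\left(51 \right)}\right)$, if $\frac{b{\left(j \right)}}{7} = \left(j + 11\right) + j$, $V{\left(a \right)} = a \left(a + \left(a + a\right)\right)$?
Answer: $13332852$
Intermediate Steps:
$V{\left(a \right)} = 3 a^{2}$ ($V{\left(a \right)} = a \left(a + 2 a\right) = a 3 a = 3 a^{2}$)
$b{\left(j \right)} = 77 + 14 j$ ($b{\left(j \right)} = 7 \left(\left(j + 11\right) + j\right) = 7 \left(\left(11 + j\right) + j\right) = 7 \left(11 + 2 j\right) = 77 + 14 j$)
$\left(b{\left(-67 \right)} + 2699\right) \left(V{\left(-49 \right)} + o{\left(51 \right)}\right) = \left(\left(77 + 14 \left(-67\right)\right) + 2699\right) \left(3 \left(-49\right)^{2} + 51\right) = \left(\left(77 - 938\right) + 2699\right) \left(3 \cdot 2401 + 51\right) = \left(-861 + 2699\right) \left(7203 + 51\right) = 1838 \cdot 7254 = 13332852$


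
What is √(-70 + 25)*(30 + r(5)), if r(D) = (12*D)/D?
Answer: 126*I*√5 ≈ 281.74*I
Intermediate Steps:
r(D) = 12
√(-70 + 25)*(30 + r(5)) = √(-70 + 25)*(30 + 12) = √(-45)*42 = (3*I*√5)*42 = 126*I*√5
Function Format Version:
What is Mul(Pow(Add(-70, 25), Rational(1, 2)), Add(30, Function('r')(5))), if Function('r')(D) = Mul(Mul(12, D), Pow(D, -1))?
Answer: Mul(126, I, Pow(5, Rational(1, 2))) ≈ Mul(281.74, I)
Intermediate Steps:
Function('r')(D) = 12
Mul(Pow(Add(-70, 25), Rational(1, 2)), Add(30, Function('r')(5))) = Mul(Pow(Add(-70, 25), Rational(1, 2)), Add(30, 12)) = Mul(Pow(-45, Rational(1, 2)), 42) = Mul(Mul(3, I, Pow(5, Rational(1, 2))), 42) = Mul(126, I, Pow(5, Rational(1, 2)))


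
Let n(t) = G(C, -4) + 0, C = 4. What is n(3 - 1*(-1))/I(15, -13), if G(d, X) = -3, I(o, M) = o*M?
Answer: 1/65 ≈ 0.015385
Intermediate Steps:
I(o, M) = M*o
n(t) = -3 (n(t) = -3 + 0 = -3)
n(3 - 1*(-1))/I(15, -13) = -3/((-13*15)) = -3/(-195) = -3*(-1/195) = 1/65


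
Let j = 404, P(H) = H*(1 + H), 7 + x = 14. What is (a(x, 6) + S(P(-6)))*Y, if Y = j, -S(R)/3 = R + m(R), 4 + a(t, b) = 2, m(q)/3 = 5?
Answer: -55348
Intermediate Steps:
x = 7 (x = -7 + 14 = 7)
m(q) = 15 (m(q) = 3*5 = 15)
a(t, b) = -2 (a(t, b) = -4 + 2 = -2)
S(R) = -45 - 3*R (S(R) = -3*(R + 15) = -3*(15 + R) = -45 - 3*R)
Y = 404
(a(x, 6) + S(P(-6)))*Y = (-2 + (-45 - (-18)*(1 - 6)))*404 = (-2 + (-45 - (-18)*(-5)))*404 = (-2 + (-45 - 3*30))*404 = (-2 + (-45 - 90))*404 = (-2 - 135)*404 = -137*404 = -55348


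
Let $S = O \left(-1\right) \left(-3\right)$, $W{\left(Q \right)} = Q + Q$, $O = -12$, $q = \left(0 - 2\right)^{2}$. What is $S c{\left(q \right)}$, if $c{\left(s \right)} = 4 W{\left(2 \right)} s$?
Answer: $-2304$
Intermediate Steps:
$q = 4$ ($q = \left(-2\right)^{2} = 4$)
$W{\left(Q \right)} = 2 Q$
$S = -36$ ($S = \left(-12\right) \left(-1\right) \left(-3\right) = 12 \left(-3\right) = -36$)
$c{\left(s \right)} = 16 s$ ($c{\left(s \right)} = 4 \cdot 2 \cdot 2 s = 4 \cdot 4 s = 16 s$)
$S c{\left(q \right)} = - 36 \cdot 16 \cdot 4 = \left(-36\right) 64 = -2304$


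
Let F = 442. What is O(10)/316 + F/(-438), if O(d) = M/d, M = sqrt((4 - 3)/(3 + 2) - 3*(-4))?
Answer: -221/219 + sqrt(305)/15800 ≈ -1.0080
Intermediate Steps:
M = sqrt(305)/5 (M = sqrt(1/5 + 12) = sqrt(61/5) = sqrt(305)/5 ≈ 3.4929)
O(d) = sqrt(305)/(5*d) (O(d) = (sqrt(305)/5)/d = sqrt(305)/(5*d))
O(10)/316 + F/(-438) = ((1/5)*sqrt(305)/10)/316 + 442/(-438) = ((1/5)*sqrt(305)*(1/10))*(1/316) + 442*(-1/438) = (sqrt(305)/50)*(1/316) - 221/219 = sqrt(305)/15800 - 221/219 = -221/219 + sqrt(305)/15800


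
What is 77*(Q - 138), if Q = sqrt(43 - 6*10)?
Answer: -10626 + 77*I*sqrt(17) ≈ -10626.0 + 317.48*I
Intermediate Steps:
Q = I*sqrt(17) (Q = sqrt(43 - 60) = sqrt(-17) = I*sqrt(17) ≈ 4.1231*I)
77*(Q - 138) = 77*(I*sqrt(17) - 138) = 77*(-138 + I*sqrt(17)) = -10626 + 77*I*sqrt(17)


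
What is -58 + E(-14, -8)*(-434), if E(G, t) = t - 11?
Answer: 8188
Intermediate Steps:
E(G, t) = -11 + t
-58 + E(-14, -8)*(-434) = -58 + (-11 - 8)*(-434) = -58 - 19*(-434) = -58 + 8246 = 8188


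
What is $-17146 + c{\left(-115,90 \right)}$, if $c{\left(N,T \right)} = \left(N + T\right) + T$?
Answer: $-17081$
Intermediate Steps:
$c{\left(N,T \right)} = N + 2 T$
$-17146 + c{\left(-115,90 \right)} = -17146 + \left(-115 + 2 \cdot 90\right) = -17146 + \left(-115 + 180\right) = -17146 + 65 = -17081$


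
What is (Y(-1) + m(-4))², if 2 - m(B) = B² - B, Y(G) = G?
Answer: 361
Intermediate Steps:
m(B) = 2 + B - B² (m(B) = 2 - (B² - B) = 2 + (B - B²) = 2 + B - B²)
(Y(-1) + m(-4))² = (-1 + (2 - 4 - 1*(-4)²))² = (-1 + (2 - 4 - 1*16))² = (-1 + (2 - 4 - 16))² = (-1 - 18)² = (-19)² = 361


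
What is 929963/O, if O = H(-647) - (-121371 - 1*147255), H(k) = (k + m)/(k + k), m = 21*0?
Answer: 1859926/537253 ≈ 3.4619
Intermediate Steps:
m = 0
H(k) = ½ (H(k) = (k + 0)/(k + k) = k/((2*k)) = k*(1/(2*k)) = ½)
O = 537253/2 (O = ½ - (-121371 - 1*147255) = ½ - (-121371 - 147255) = ½ - 1*(-268626) = ½ + 268626 = 537253/2 ≈ 2.6863e+5)
929963/O = 929963/(537253/2) = 929963*(2/537253) = 1859926/537253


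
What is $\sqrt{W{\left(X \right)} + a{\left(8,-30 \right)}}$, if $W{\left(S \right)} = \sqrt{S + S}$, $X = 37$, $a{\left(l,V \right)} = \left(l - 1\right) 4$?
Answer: $\sqrt{28 + \sqrt{74}} \approx 6.05$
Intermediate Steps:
$a{\left(l,V \right)} = -4 + 4 l$ ($a{\left(l,V \right)} = \left(-1 + l\right) 4 = -4 + 4 l$)
$W{\left(S \right)} = \sqrt{2} \sqrt{S}$ ($W{\left(S \right)} = \sqrt{2 S} = \sqrt{2} \sqrt{S}$)
$\sqrt{W{\left(X \right)} + a{\left(8,-30 \right)}} = \sqrt{\sqrt{2} \sqrt{37} + \left(-4 + 4 \cdot 8\right)} = \sqrt{\sqrt{74} + \left(-4 + 32\right)} = \sqrt{\sqrt{74} + 28} = \sqrt{28 + \sqrt{74}}$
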